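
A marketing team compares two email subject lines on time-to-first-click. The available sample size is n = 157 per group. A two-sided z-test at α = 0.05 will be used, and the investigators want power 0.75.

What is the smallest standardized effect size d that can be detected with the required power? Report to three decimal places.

d ≈ 0.297

Need Φ(δ − 1.960) = 0.75, so δ = 1.960 + 0.674 = 2.634.
(Lower-tail contribution to power is negligible for δ > 0.)
δ = d·√(n/2) ⇒ d = δ/√(n/2) = 2.634/√(157/2) = 0.2973.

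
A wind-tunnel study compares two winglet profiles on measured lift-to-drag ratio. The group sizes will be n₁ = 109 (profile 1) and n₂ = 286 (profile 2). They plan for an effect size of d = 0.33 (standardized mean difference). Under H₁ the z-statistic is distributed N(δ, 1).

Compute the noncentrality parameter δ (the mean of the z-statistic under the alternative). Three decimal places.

δ ≈ 2.932

The noncentrality parameter scales effect size by the design's sample-size factor: δ = d / √(1/n₁ + 1/n₂) = 0.33 / √(1/109 + 1/286) = 2.9316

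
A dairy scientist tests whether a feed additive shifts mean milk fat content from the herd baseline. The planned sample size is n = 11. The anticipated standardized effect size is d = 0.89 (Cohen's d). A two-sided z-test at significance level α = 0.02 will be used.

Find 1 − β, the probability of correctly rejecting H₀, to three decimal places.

Power ≈ 0.734

Noncentrality parameter: δ = d·√n = 0.89 × √11 = 2.9518
Critical value for a two-sided test at α = 0.02: z_{α/2} = 2.326.
Power = Φ(δ − 2.326) + Φ(−δ − 2.326) = Φ(0.625) + Φ(-5.278) = 0.7342 + 0.0000 = 0.7342.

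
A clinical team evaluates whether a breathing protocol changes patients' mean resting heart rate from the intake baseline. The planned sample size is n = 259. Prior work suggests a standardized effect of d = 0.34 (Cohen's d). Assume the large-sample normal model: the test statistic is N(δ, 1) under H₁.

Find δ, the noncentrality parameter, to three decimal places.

The noncentrality parameter scales effect size by the design's sample-size factor: δ = d·√n = 0.34 × √259 = 5.4718

δ ≈ 5.472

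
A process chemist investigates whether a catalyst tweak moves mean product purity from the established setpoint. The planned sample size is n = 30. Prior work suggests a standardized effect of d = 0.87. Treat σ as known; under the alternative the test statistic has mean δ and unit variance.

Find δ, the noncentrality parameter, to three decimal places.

The noncentrality parameter scales effect size by the design's sample-size factor: δ = d·√n = 0.87 × √30 = 4.7652

δ ≈ 4.765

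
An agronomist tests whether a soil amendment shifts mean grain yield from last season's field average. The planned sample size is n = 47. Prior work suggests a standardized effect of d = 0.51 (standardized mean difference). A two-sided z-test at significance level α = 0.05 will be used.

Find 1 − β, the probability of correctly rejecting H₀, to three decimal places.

Noncentrality parameter: δ = d·√n = 0.51 × √47 = 3.4964
Two-sided α = 0.05 → critical value z_{0.025} = 1.960.
Power = Φ(δ − 1.960) + Φ(−δ − 1.960) = Φ(1.536) + Φ(-5.456) = 0.9378 + 0.0000 = 0.9378.

Power ≈ 0.938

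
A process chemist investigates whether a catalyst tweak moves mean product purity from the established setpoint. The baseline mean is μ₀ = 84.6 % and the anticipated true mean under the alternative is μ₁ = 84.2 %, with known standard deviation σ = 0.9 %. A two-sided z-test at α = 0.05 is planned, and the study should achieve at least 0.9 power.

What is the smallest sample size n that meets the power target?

n = 54

Standardized effect: d = |μ₁ − μ₀| / σ = |84.2 − 84.6| / 0.9 = 0.4444
Set Φ(δ − 1.960) = 0.9; then δ − 1.960 = Φ⁻¹(0.9) = 1.282, giving δ = 3.242.
(For δ > 0 the lower-tail rejection region contributes negligibly to power, so the one-term inversion is standard.)
δ = d·√n ⇒ n = (δ/d)² = (3.242 / 0.4444)² = 53.19.
Rounding up, n = 54.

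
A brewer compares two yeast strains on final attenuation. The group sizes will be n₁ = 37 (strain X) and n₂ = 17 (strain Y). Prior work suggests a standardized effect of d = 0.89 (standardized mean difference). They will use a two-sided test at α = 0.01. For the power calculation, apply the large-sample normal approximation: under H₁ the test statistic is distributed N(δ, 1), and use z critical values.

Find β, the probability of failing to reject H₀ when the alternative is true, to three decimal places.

Noncentrality parameter: λ = d / √(1/n₁ + 1/n₂) = 0.89 / √(1/37 + 1/17) = 3.0375
Two-sided α = 0.01 → critical value z_{0.005} = 2.576.
Power = Φ(λ − 2.576) + Φ(−λ − 2.576) = Φ(0.462) + Φ(-5.613) = 0.6778 + 0.0000 = 0.6778.
Type II error: β = 1 − power = 1 − 0.6778 = 0.3222.

β ≈ 0.322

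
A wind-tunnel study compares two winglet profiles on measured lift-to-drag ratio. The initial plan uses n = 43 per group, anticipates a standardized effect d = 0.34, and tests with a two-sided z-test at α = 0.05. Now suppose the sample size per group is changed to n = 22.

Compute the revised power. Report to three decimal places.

Power ≈ 0.204

With n = 22 per group: δ = d·√(n/2) = 0.34 × √(22/2) = 1.1277. Critical value z_{0.025} = 1.960.
Revised power = Φ(δ − 1.960) + Φ(−δ − 1.960) = Φ(-0.832) + Φ(-3.088) = 0.2026 + 0.0010 = 0.2036.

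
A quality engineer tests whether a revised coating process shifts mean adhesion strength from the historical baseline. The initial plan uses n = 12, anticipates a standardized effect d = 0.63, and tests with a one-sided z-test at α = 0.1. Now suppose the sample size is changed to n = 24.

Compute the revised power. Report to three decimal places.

With n = 24: δ = d·√n = 0.63 × √24 = 3.0864. Critical value z_{0.1} = 1.282.
Revised power = P(Z > 1.282 − δ) = Φ(1.805) = 0.9644.

Power ≈ 0.964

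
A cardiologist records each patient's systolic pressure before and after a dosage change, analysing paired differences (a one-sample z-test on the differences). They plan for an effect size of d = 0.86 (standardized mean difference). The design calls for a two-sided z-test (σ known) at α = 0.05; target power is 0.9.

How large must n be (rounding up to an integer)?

n = 15

For power 0.9 need Φ(δ − z_{0.025}) = 0.9, so δ = z_{0.025} + z_{0.10} = 1.960 + 1.282 = 3.242.
(For δ > 0 the lower-tail rejection region contributes negligibly to power, so the one-term inversion is standard.)
δ = d·√n ⇒ n = (δ/d)² = (3.242 / 0.86)² = 14.21.
Rounding up, n = 15.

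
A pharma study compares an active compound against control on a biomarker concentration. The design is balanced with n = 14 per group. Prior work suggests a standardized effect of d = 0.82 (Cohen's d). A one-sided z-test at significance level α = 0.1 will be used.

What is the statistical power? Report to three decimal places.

Power ≈ 0.813

Noncentrality parameter: λ = d·√(n/2) = 0.82 × √(14/2) = 2.1695
One-sided α = 0.1 → critical value z_{0.1} = 1.282.
Power = P(Z > 1.282 − λ) = Φ(0.888) = 0.8127.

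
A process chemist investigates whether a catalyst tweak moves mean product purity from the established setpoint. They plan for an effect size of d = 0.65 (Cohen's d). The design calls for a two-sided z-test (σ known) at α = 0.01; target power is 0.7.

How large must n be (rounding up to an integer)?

For power 0.7 need Φ(δ − z_{0.005}) = 0.7, so δ = z_{0.005} + z_{0.30} = 2.576 + 0.524 = 3.100.
(The Φ(−δ − z_{α/2}) term is vanishingly small for δ > 0 and is dropped in the standard sample-size formula.)
δ = d·√n ⇒ n = (δ/d)² = (3.100 / 0.65)² = 22.75.
Rounding up, n = 23.

n = 23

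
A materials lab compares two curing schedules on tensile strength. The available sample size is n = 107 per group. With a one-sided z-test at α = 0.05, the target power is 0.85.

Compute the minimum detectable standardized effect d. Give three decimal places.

Need Φ(δ − 1.645) = 0.85, so δ = 1.645 + 1.036 = 2.681.
δ = d·√(n/2) ⇒ d = δ/√(n/2) = 2.681/√(107/2) = 0.3666.

d ≈ 0.367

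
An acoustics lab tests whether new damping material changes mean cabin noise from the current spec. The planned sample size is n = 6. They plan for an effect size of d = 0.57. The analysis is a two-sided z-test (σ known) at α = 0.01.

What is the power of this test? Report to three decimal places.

Noncentrality parameter: δ = d·√n = 0.57 × √6 = 1.3962
Critical value for a two-sided test at α = 0.01: z_{α/2} = 2.576.
Power = Φ(δ − 2.576) + Φ(−δ − 2.576) = Φ(-1.180) + Φ(-3.972) = 0.1191 + 0.0000 = 0.1191.

Power ≈ 0.119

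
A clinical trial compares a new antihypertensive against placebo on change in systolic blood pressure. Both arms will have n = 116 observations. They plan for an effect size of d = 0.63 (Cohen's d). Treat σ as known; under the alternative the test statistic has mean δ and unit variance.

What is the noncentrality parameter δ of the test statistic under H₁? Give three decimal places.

δ ≈ 4.798

δ = d·√(n/2) = 0.63 × √(116/2) = 4.7979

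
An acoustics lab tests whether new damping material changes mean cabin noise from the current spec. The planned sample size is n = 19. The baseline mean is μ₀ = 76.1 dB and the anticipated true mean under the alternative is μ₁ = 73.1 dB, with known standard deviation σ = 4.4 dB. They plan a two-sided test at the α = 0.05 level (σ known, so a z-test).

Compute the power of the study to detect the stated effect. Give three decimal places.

Standardized effect: d = |μ₁ − μ₀| / σ = |73.1 − 76.1| / 4.4 = 0.6818
Noncentrality parameter: δ = d·√n = 0.6818 × √19 = 2.9720
Two-sided α = 0.05 → critical value z_{0.025} = 1.960.
Power = Φ(δ − 1.960) + Φ(−δ − 1.960) = Φ(1.012) + Φ(-4.932) = 0.8442 + 0.0000 = 0.8442.

Power ≈ 0.844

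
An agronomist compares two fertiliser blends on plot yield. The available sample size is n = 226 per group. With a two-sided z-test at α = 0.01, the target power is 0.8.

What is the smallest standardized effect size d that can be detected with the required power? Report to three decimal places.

Required noncentrality: δ = z_{0.005} + z_{0.20} = 2.576 + 0.842 = 3.417.
(The second rejection-region term Φ(−δ − z_{α/2}) is negligible and dropped.)
δ = d·√(n/2) ⇒ d = δ/√(n/2) = 3.417/√(226/2) = 0.3215.

d ≈ 0.321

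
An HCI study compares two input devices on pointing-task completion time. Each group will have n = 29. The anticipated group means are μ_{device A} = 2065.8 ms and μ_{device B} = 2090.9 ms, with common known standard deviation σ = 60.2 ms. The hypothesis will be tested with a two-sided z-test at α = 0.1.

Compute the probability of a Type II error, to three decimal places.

Standardized effect: d = |μ_{device A} − μ_{device B}| / σ = |2065.8 − 2090.9| / 60.2 = 0.4169
Noncentrality parameter: δ = d·√(n/2) = 0.4169 × √(29/2) = 1.5877
Critical value for a two-sided test at α = 0.1: z_{α/2} = 1.645.
Power = Φ(δ − 1.645) + Φ(−δ − 1.645) = Φ(-0.057) + Φ(-3.233) = 0.4772 + 0.0006 = 0.4778.
Type II error: β = 1 − power = 1 − 0.4778 = 0.5222.

β ≈ 0.522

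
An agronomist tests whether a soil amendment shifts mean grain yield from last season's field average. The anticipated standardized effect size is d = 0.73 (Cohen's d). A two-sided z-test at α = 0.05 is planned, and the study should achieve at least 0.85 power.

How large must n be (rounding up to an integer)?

For power 0.85 need Φ(δ − z_{0.025}) = 0.85, so δ = z_{0.025} + z_{0.15} = 1.960 + 1.036 = 2.996.
(The Φ(−δ − z_{α/2}) term is vanishingly small for δ > 0 and is dropped in the standard sample-size formula.)
δ = d·√n ⇒ n = (δ/d)² = (2.996 / 0.73)² = 16.85.
Rounding up, n = 17.

n = 17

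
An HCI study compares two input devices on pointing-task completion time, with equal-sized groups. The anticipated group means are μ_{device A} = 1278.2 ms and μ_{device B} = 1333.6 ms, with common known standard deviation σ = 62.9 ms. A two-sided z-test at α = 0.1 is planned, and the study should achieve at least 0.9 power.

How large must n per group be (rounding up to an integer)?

n = 23 per group

Standardized effect: d = |μ_{device A} − μ_{device B}| / σ = |1278.2 − 1333.6| / 62.9 = 0.8808
For power 0.9 need Φ(δ − z_{0.05}) = 0.9, so δ = z_{0.05} + z_{0.10} = 1.645 + 1.282 = 2.926.
(For δ > 0 the lower-tail rejection region contributes negligibly to power, so the one-term inversion is standard.)
δ = d·√(n/2) ⇒ n = 2(δ/d)² = 2 × (2.926 / 0.8808)² = 22.08.
Rounding up, n = 23 per group.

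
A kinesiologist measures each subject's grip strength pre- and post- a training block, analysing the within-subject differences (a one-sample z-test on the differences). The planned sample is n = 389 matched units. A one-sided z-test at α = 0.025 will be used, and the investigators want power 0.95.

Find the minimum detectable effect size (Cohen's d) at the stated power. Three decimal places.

d ≈ 0.183

Need Φ(δ − 1.960) = 0.95, so δ = 1.960 + 1.645 = 3.605.
δ = d·√n ⇒ d = δ/√n = 3.605/√389 = 0.1828.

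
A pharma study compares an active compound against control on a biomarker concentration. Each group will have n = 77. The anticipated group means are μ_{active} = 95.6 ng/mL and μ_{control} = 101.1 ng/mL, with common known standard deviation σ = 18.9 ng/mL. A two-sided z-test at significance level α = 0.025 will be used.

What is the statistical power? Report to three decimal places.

Power ≈ 0.332

Standardized effect: d = |μ_{active} − μ_{control}| / σ = |95.6 − 101.1| / 18.9 = 0.2910
Noncentrality parameter: δ = d·√(n/2) = 0.2910 × √(77/2) = 1.8056
Two-sided α = 0.025 → critical value z_{0.0125} = 2.241.
Power = Φ(δ − 2.241) + Φ(−δ − 2.241) = Φ(-0.436) + Φ(-4.047) = 0.3315 + 0.0000 = 0.3315.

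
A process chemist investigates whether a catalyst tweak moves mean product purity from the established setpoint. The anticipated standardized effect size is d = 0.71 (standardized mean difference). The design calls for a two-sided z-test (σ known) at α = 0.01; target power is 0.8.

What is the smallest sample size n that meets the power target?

n = 24

Set Φ(δ − 2.576) = 0.8; then δ − 2.576 = Φ⁻¹(0.8) = 0.842, giving δ = 3.417.
(For δ > 0 the lower-tail rejection region contributes negligibly to power, so the one-term inversion is standard.)
δ = d·√n ⇒ n = (δ/d)² = (3.417 / 0.71)² = 23.17.
Round up to the next whole unit.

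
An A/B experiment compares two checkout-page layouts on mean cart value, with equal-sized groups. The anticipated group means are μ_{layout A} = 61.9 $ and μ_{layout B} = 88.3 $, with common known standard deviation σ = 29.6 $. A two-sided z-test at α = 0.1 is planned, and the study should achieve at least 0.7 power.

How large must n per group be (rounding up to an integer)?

Standardized effect: d = |μ_{layout A} − μ_{layout B}| / σ = |61.9 − 88.3| / 29.6 = 0.8919
Set Φ(δ − 1.645) = 0.7; then δ − 1.645 = Φ⁻¹(0.7) = 0.524, giving δ = 2.169.
(For δ > 0 the lower-tail rejection region contributes negligibly to power, so the one-term inversion is standard.)
δ = d·√(n/2) ⇒ n = 2(δ/d)² = 2 × (2.169 / 0.8919)² = 11.83.
Rounding up, n = 12 per group.

n = 12 per group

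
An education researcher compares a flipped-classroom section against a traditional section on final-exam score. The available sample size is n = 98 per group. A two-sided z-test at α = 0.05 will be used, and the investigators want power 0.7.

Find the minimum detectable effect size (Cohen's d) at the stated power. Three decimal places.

Need Φ(δ − 1.960) = 0.7, so δ = 1.960 + 0.524 = 2.484.
(The second rejection-region term Φ(−δ − z_{α/2}) is negligible and dropped.)
δ = d·√(n/2) ⇒ d = δ/√(n/2) = 2.484/√(98/2) = 0.3549.

d ≈ 0.355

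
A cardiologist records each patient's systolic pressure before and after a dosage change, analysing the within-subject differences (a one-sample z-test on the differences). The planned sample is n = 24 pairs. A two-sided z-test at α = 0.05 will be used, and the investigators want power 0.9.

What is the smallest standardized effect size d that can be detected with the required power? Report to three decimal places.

Need Φ(δ − 1.960) = 0.9, so δ = 1.960 + 1.282 = 3.242.
(The second rejection-region term Φ(−δ − z_{α/2}) is negligible and dropped.)
δ = d·√n ⇒ d = δ/√n = 3.242/√24 = 0.6617.

d ≈ 0.662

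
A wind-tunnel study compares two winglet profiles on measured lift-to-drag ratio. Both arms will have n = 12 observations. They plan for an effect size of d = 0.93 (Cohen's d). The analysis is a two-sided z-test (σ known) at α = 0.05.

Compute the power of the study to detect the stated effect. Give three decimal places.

Noncentrality parameter: δ = d·√(n/2) = 0.93 × √(12/2) = 2.2780
Two-sided α = 0.05 → critical value z_{0.025} = 1.960.
Power = Φ(δ − 1.960) + Φ(−δ − 1.960) = Φ(0.318) + Φ(-4.238) = 0.6248 + 0.0000 = 0.6248.

Power ≈ 0.625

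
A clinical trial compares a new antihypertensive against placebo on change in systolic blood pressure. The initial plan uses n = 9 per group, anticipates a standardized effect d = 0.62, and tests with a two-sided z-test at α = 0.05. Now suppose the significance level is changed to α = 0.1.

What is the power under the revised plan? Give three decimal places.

Power ≈ 0.372

δ = d·√(n/2) = 0.62 × √(9/2) = 1.3152 (unchanged). New critical value: z_{0.05} = 1.645.
Revised power = Φ(δ − 1.645) + Φ(−δ − 1.645) = Φ(-0.330) + Φ(-2.960) = 0.3708 + 0.0015 = 0.3724.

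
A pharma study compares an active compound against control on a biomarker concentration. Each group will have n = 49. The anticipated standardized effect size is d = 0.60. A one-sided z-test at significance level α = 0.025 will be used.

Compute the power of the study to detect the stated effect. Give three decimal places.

Power ≈ 0.844

Noncentrality parameter: δ = d·√(n/2) = 0.60 × √(49/2) = 2.9698
One-sided α = 0.025 → critical value z_{0.025} = 1.960.
Power = Φ(δ − 1.960) = Φ(1.010) = 0.8437.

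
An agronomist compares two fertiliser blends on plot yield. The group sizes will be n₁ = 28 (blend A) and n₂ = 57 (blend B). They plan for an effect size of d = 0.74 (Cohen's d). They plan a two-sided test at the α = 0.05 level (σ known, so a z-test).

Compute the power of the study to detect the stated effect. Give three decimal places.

Power ≈ 0.894

Noncentrality parameter: δ = d / √(1/n₁ + 1/n₂) = 0.74 / √(1/28 + 1/57) = 3.2066
Two-sided α = 0.05 → critical value z_{0.025} = 1.960.
Power = Φ(δ − 1.960) + Φ(−δ − 1.960) = Φ(1.247) + Φ(-5.167) = 0.8937 + 0.0000 = 0.8937.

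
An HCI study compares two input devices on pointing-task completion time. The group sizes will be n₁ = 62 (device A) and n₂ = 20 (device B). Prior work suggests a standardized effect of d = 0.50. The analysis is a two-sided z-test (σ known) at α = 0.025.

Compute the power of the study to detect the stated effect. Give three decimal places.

Power ≈ 0.383

Noncentrality parameter: δ = d / √(1/n₁ + 1/n₂) = 0.50 / √(1/62 + 1/20) = 1.9443
Critical value for a two-sided test at α = 0.025: z_{α/2} = 2.241.
Power = Φ(δ − 2.241) + Φ(−δ − 2.241) = Φ(-0.297) + Φ(-4.186) = 0.3832 + 0.0000 = 0.3832.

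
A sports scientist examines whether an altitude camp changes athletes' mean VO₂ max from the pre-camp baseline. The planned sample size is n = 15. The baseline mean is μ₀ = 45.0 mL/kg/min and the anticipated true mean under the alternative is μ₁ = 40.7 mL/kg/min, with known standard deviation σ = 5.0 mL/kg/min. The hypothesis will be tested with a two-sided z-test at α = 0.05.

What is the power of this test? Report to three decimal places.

Power ≈ 0.915

Standardized effect: d = |μ₁ − μ₀| / σ = |40.7 − 45.0| / 5.0 = 0.8600
Noncentrality parameter: δ = d·√n = 0.8600 × √15 = 3.3308
Critical value for a two-sided test at α = 0.05: z_{α/2} = 1.960.
Power = Φ(δ − 1.960) + Φ(−δ − 1.960) = Φ(1.371) + Φ(-5.291) = 0.9148 + 0.0000 = 0.9148.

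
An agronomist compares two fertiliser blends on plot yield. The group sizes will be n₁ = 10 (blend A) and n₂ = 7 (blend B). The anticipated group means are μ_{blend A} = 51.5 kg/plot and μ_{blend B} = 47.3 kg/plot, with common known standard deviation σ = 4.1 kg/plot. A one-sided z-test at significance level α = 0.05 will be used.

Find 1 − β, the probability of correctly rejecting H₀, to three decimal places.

Standardized effect: d = |μ_{blend A} − μ_{blend B}| / σ = |51.5 − 47.3| / 4.1 = 1.0244
Noncentrality parameter: δ = d / √(1/n₁ + 1/n₂) = 1.0244 / √(1/10 + 1/7) = 2.0787
One-sided α = 0.05 → critical value z_{0.05} = 1.645.
Power = Φ(δ − 1.645) = Φ(0.434) = 0.6678.

Power ≈ 0.668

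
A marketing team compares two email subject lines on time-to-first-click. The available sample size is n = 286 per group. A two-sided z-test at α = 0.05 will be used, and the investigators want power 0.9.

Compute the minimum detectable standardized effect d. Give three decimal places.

Required noncentrality: δ = z_{0.025} + z_{0.10} = 1.960 + 1.282 = 3.242.
(The second rejection-region term Φ(−δ − z_{α/2}) is negligible and dropped.)
δ = d·√(n/2) ⇒ d = δ/√(n/2) = 3.242/√(286/2) = 0.2711.

d ≈ 0.271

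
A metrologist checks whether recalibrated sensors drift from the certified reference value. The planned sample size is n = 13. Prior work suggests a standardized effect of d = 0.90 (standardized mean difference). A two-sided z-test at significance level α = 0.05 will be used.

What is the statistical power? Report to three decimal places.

Power ≈ 0.901

Noncentrality parameter: δ = d·√n = 0.90 × √13 = 3.2450
Critical value for a two-sided test at α = 0.05: z_{α/2} = 1.960.
Power = Φ(δ − 1.960) + Φ(−δ − 1.960) = Φ(1.285) + Φ(-5.205) = 0.9006 + 0.0000 = 0.9006.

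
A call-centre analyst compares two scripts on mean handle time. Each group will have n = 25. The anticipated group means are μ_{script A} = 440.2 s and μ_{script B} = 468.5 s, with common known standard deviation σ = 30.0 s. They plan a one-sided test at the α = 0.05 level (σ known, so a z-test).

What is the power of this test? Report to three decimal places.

Power ≈ 0.955

Standardized effect: d = |μ_{script A} − μ_{script B}| / σ = |440.2 − 468.5| / 30.0 = 0.9433
Noncentrality parameter: δ = d·√(n/2) = 0.9433 × √(25/2) = 3.3352
Critical value for a one-sided test at α = 0.05: z_α = 1.645.
Power = Φ(δ − 1.645) = Φ(1.690) = 0.9545.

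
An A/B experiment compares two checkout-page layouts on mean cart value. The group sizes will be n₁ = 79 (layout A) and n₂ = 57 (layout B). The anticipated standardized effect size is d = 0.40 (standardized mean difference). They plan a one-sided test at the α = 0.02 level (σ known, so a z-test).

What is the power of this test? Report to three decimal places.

Power ≈ 0.598

Noncentrality parameter: δ = d / √(1/n₁ + 1/n₂) = 0.40 / √(1/79 + 1/57) = 2.3017
Critical value for a one-sided test at α = 0.02: z_α = 2.054.
Power = Φ(δ − 2.054) = Φ(0.248) = 0.5979.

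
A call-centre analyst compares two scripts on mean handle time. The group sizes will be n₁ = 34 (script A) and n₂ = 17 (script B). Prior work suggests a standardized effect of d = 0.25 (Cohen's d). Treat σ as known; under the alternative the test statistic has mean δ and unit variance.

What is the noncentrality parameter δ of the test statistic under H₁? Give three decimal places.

δ ≈ 0.842

The noncentrality parameter scales effect size by the design's sample-size factor: δ = d / √(1/n₁ + 1/n₂) = 0.25 / √(1/34 + 1/17) = 0.8416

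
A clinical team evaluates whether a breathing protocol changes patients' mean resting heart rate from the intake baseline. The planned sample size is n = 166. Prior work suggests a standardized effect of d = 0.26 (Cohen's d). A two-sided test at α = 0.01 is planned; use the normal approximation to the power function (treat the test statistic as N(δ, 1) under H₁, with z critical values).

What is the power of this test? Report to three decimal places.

Noncentrality parameter: δ = d·√n = 0.26 × √166 = 3.3499
Critical value for a two-sided test at α = 0.01: z_{α/2} = 2.576.
Power = Φ(δ − 2.576) + Φ(−δ − 2.576) = Φ(0.774) + Φ(-5.926) = 0.7805 + 0.0000 = 0.7805.

Power ≈ 0.781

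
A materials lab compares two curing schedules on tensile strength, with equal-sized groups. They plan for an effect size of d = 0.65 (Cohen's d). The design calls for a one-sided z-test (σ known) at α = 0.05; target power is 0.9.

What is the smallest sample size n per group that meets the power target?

n = 41 per group

For power 0.9 need Φ(δ − z_{0.05}) = 0.9, so δ = z_{0.05} + z_{0.10} = 1.645 + 1.282 = 2.926.
δ = d·√(n/2) ⇒ n = 2(δ/d)² = 2 × (2.926 / 0.65)² = 40.54.
Round up to the next whole unit.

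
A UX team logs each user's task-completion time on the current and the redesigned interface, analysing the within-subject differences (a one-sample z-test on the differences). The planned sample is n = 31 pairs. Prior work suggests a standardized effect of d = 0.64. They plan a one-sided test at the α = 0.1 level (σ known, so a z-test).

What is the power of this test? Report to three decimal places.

Noncentrality parameter: δ = d·√n = 0.64 × √31 = 3.5634
One-sided α = 0.1 → critical value z_{0.1} = 1.282.
Power = P(Z > 1.282 − δ) = Φ(2.282) = 0.9887.

Power ≈ 0.989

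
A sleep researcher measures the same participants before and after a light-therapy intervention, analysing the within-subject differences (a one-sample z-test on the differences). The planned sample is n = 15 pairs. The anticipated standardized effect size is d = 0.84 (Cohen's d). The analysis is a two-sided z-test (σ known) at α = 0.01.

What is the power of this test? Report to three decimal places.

Power ≈ 0.751

Noncentrality parameter: λ = d·√n = 0.84 × √15 = 3.2533
Critical value for a two-sided test at α = 0.01: z_{α/2} = 2.576.
Power = Φ(λ − 2.576) + Φ(−λ − 2.576) = Φ(0.677) + Φ(-5.829) = 0.7509 + 0.0000 = 0.7509.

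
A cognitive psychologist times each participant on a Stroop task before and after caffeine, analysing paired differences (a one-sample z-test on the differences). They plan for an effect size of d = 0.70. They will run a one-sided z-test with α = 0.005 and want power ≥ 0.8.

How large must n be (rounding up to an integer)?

For power 0.8 need Φ(δ − z_{0.005}) = 0.8, so δ = z_{0.005} + z_{0.20} = 2.576 + 0.842 = 3.417.
δ = d·√n ⇒ n = (δ/d)² = (3.417 / 0.70)² = 23.83.
Round up to the next whole unit.

n = 24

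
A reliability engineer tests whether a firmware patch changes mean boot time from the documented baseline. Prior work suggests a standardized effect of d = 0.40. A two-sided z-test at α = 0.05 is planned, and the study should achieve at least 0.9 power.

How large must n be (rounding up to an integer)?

Set Φ(δ − 1.960) = 0.9; then δ − 1.960 = Φ⁻¹(0.9) = 1.282, giving δ = 3.242.
(The Φ(−δ − z_{α/2}) term is vanishingly small for δ > 0 and is dropped in the standard sample-size formula.)
δ = d·√n ⇒ n = (δ/d)² = (3.242 / 0.40)² = 65.67.
Round up to the next whole unit.

n = 66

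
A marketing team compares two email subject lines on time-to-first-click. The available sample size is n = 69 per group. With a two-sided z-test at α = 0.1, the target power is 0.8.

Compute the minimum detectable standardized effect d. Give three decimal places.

d ≈ 0.423

Need Φ(δ − 1.645) = 0.8, so δ = 1.645 + 0.842 = 2.486.
(The second rejection-region term Φ(−δ − z_{α/2}) is negligible and dropped.)
δ = d·√(n/2) ⇒ d = δ/√(n/2) = 2.486/√(69/2) = 0.4233.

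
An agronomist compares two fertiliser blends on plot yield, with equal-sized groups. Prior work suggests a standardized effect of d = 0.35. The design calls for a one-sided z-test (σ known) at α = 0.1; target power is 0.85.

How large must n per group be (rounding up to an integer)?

n = 88 per group

For power 0.85 need Φ(δ − z_{0.1}) = 0.85, so δ = z_{0.1} + z_{0.15} = 1.282 + 1.036 = 2.318.
δ = d·√(n/2) ⇒ n = 2(δ/d)² = 2 × (2.318 / 0.35)² = 87.72.
Round up to the next whole unit.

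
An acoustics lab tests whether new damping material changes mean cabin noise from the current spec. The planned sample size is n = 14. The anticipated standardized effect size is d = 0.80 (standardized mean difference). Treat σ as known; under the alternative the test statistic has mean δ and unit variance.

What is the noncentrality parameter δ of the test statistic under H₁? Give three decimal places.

δ ≈ 2.993

The noncentrality parameter scales effect size by the design's sample-size factor: δ = d·√n = 0.80 × √14 = 2.9933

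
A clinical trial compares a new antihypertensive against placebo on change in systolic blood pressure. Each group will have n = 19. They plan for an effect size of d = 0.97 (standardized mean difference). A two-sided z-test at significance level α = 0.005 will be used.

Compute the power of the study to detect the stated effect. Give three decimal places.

Power ≈ 0.572

Noncentrality parameter: δ = d·√(n/2) = 0.97 × √(19/2) = 2.9897
Critical value for a two-sided test at α = 0.005: z_{α/2} = 2.807.
Power = Φ(δ − 2.807) + Φ(−δ − 2.807) = Φ(0.183) + Φ(-5.797) = 0.5725 + 0.0000 = 0.5725.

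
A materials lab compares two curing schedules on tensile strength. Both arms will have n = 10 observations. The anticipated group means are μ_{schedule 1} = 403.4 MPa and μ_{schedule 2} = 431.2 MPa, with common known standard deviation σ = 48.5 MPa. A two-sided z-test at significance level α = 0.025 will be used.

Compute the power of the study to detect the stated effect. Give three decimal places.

Standardized effect: d = |μ_{schedule 1} − μ_{schedule 2}| / σ = |403.4 − 431.2| / 48.5 = 0.5732
Noncentrality parameter: δ = d·√(n/2) = 0.5732 × √(10/2) = 1.2817
Critical value for a two-sided test at α = 0.025: z_{α/2} = 2.241.
Power = Φ(δ − 2.241) + Φ(−δ − 2.241) = Φ(-0.960) + Φ(-3.523) = 0.1686 + 0.0002 = 0.1688.

Power ≈ 0.169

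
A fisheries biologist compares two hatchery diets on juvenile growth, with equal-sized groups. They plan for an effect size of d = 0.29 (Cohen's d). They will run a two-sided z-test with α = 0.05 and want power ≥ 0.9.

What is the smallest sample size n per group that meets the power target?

n = 250 per group

For power 0.9 need Φ(δ − z_{0.025}) = 0.9, so δ = z_{0.025} + z_{0.10} = 1.960 + 1.282 = 3.242.
(Ignoring the negligible lower-tail rejection probability gives the usual closed-form inversion.)
δ = d·√(n/2) ⇒ n = 2(δ/d)² = 2 × (3.242 / 0.29)² = 249.88.
Round up to the next whole unit.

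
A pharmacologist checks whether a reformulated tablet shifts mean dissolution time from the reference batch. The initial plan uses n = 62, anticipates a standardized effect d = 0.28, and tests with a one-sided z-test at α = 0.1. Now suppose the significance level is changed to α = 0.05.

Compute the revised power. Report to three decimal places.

Power ≈ 0.712

δ = d·√n = 0.28 × √62 = 2.2047 (unchanged). New critical value: z_{0.05} = 1.645.
Revised power = P(Z > 1.645 − δ) = Φ(0.560) = 0.7122.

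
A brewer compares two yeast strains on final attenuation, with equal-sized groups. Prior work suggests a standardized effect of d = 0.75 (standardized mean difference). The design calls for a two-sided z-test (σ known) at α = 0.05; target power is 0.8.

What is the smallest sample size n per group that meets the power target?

n = 28 per group

Set Φ(δ − 1.960) = 0.8; then δ − 1.960 = Φ⁻¹(0.8) = 0.842, giving δ = 2.802.
(Ignoring the negligible lower-tail rejection probability gives the usual closed-form inversion.)
δ = d·√(n/2) ⇒ n = 2(δ/d)² = 2 × (2.802 / 0.75)² = 27.91.
Round up to the next whole unit.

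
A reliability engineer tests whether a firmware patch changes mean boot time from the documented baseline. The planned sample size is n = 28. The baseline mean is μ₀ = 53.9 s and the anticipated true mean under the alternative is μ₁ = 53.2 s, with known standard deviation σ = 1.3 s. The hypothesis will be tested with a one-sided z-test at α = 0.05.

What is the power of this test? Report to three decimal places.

Power ≈ 0.886

Standardized effect: d = |μ₁ − μ₀| / σ = |53.2 − 53.9| / 1.3 = 0.5385
Noncentrality parameter: δ = d·√n = 0.5385 × √28 = 2.8493
One-sided α = 0.05 → critical value z_{0.05} = 1.645.
Power = P(Z > 1.645 − δ) = Φ(1.204) = 0.8858.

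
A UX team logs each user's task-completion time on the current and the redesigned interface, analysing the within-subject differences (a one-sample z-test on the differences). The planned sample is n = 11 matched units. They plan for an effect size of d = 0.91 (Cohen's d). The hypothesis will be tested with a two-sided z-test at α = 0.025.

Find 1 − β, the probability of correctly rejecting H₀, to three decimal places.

Power ≈ 0.781

Noncentrality parameter: δ = d·√n = 0.91 × √11 = 3.0181
Critical value for a two-sided test at α = 0.025: z_{α/2} = 2.241.
Power = Φ(δ − 2.241) + Φ(−δ − 2.241) = Φ(0.777) + Φ(-5.260) = 0.7813 + 0.0000 = 0.7813.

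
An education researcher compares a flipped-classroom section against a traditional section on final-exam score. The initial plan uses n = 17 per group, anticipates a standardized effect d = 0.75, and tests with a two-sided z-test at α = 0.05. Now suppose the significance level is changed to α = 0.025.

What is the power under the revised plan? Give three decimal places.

Power ≈ 0.478

δ = d·√(n/2) = 0.75 × √(17/2) = 2.1866 (unchanged). New critical value: z_{0.0125} = 2.241.
Revised power = Φ(δ − 2.241) + Φ(−δ − 2.241) = Φ(-0.055) + Φ(-4.428) = 0.4782 + 0.0000 = 0.4782.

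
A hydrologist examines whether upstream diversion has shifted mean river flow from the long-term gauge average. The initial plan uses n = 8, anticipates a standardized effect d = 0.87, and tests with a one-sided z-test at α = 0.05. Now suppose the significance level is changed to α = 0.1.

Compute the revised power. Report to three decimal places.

Power ≈ 0.881

δ = d·√n = 0.87 × √8 = 2.4607 (unchanged). New critical value: z_{0.1} = 1.282.
Revised power = Φ(δ − 1.282) = Φ(1.179) = 0.8808.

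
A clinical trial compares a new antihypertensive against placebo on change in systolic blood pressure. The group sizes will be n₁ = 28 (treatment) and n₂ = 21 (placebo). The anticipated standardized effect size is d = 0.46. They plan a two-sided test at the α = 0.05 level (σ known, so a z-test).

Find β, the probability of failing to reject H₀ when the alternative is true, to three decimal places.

Noncentrality parameter: δ = d / √(1/n₁ + 1/n₂) = 0.46 / √(1/28 + 1/21) = 1.5935
Critical value for a two-sided test at α = 0.05: z_{α/2} = 1.960.
Power = Φ(δ − 1.960) + Φ(−δ − 1.960) = Φ(-0.366) + Φ(-3.553) = 0.3570 + 0.0002 = 0.3572.
Type II error: β = 1 − power = 1 − 0.3572 = 0.6428.

β ≈ 0.643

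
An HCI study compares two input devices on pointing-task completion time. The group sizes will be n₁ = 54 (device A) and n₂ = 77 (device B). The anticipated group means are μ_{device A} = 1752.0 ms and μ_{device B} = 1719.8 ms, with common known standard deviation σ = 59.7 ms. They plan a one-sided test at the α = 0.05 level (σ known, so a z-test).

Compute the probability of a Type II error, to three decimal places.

Standardized effect: d = |μ_{device A} − μ_{device B}| / σ = |1752.0 − 1719.8| / 59.7 = 0.5394
Noncentrality parameter: δ = d / √(1/n₁ + 1/n₂) = 0.5394 / √(1/54 + 1/77) = 3.0387
Critical value for a one-sided test at α = 0.05: z_α = 1.645.
Power = Φ(δ − 1.645) = Φ(1.394) = 0.9183.
Type II error: β = 1 − power = 1 − 0.9183 = 0.0817.

β ≈ 0.082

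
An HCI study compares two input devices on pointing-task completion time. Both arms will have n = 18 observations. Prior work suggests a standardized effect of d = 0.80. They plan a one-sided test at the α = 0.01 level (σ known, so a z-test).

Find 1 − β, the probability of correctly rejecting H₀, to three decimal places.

Power ≈ 0.529

Noncentrality parameter: λ = d·√(n/2) = 0.80 × √(18/2) = 2.4000
One-sided α = 0.01 → critical value z_{0.01} = 2.326.
Power = Φ(λ − 2.326) = Φ(0.074) = 0.5294.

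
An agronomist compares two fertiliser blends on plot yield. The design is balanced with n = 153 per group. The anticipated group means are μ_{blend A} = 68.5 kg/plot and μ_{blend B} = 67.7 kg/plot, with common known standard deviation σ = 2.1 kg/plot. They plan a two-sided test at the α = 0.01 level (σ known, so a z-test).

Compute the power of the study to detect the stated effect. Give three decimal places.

Standardized effect: d = |μ_{blend A} − μ_{blend B}| / σ = |68.5 − 67.7| / 2.1 = 0.3810
Noncentrality parameter: δ = d·√(n/2) = 0.3810 × √(153/2) = 3.3320
Critical value for a two-sided test at α = 0.01: z_{α/2} = 2.576.
Power = Φ(δ − 2.576) + Φ(−δ − 2.576) = Φ(0.756) + Φ(-5.908) = 0.7752 + 0.0000 = 0.7752.

Power ≈ 0.775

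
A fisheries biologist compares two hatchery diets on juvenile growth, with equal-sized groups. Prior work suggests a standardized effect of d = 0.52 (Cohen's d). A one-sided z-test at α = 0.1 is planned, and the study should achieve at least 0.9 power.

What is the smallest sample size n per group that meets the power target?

Set Φ(δ − 1.282) = 0.9; then δ − 1.282 = Φ⁻¹(0.9) = 1.282, giving δ = 2.563.
δ = d·√(n/2) ⇒ n = 2(δ/d)² = 2 × (2.563 / 0.52)² = 48.59.
Rounding up, n = 49 per group.

n = 49 per group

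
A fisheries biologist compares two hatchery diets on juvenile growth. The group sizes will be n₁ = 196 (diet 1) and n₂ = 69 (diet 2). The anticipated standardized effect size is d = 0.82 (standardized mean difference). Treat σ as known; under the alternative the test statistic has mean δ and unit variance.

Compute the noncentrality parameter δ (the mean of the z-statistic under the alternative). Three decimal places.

δ = d / √(1/n₁ + 1/n₂) = 0.82 / √(1/196 + 1/69) = 5.8579

δ ≈ 5.858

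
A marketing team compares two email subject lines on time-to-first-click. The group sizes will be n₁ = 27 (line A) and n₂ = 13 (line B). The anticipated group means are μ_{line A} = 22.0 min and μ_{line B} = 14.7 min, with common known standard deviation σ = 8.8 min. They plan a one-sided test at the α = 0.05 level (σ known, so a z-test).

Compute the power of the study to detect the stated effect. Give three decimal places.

Power ≈ 0.792

Standardized effect: d = |μ_{line A} − μ_{line B}| / σ = |22.0 − 14.7| / 8.8 = 0.8295
Noncentrality parameter: δ = d / √(1/n₁ + 1/n₂) = 0.8295 / √(1/27 + 1/13) = 2.4573
Critical value for a one-sided test at α = 0.05: z_α = 1.645.
Power = Φ(δ − 1.645) = Φ(0.812) = 0.7917.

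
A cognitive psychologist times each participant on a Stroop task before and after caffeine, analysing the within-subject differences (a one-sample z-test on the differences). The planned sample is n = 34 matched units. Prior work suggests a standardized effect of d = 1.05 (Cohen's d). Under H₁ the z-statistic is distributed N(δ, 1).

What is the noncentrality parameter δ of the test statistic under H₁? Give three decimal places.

δ = d·√n = 1.05 × √34 = 6.1225

δ ≈ 6.122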